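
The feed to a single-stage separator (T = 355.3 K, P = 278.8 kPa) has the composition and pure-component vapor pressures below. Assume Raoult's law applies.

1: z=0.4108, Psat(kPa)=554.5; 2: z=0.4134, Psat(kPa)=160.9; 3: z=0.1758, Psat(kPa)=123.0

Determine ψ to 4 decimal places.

Raoult's law: Kᵢ = Pᵢˢᵃᵗ/P = Pᵢˢᵃᵗ/278.8.
  K_1 = 554.5/278.8 = 1.988881, K_2 = 160.9/278.8 = 0.577116, K_3 = 123.0/278.8 = 0.441176
Iterate (Newton) starting at ψ = 0.45:
  ψ = 0.4500: g = -0.06602, g' = -0.4031 → ψ = 0.2862
  ψ = 0.2862: g = 0.00077, g' = -0.4175 → ψ = 0.2881
Converged at ψ = 0.2881.

ψ = 0.2881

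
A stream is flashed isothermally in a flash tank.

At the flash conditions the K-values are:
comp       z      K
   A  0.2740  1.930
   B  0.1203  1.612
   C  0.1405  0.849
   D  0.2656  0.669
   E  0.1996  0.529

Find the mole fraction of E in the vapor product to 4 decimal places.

Iterate (Newton) starting at V/F = 0.4:
  V/F = 0.4000: g = 0.00513, g' = -0.2645 → V/F = 0.4194
  V/F = 0.4194: g = 0.00002, g' = -0.2628 → V/F = 0.4195
Converged at V/F = 0.4195.
Compositions from xᵢ = zᵢ/(1+V/F(Kᵢ−1)), yᵢ = Kᵢxᵢ:
  A: x = 0.1971, y = 0.3804
  B: x = 0.0957, y = 0.1543
  C: x = 0.1500, y = 0.1274
  D: x = 0.3084, y = 0.2063
  E: x = 0.2487, y = 0.1316

y_E = 0.1316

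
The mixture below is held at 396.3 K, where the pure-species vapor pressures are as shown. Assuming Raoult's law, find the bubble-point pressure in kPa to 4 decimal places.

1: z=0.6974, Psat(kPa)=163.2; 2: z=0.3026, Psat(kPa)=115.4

Pbub = 148.7357 kPa

At the bubble point ψ → 0, so ΣzᵢKᵢ = 1 with Kᵢ = Pᵢˢᵃᵗ/P ⇒ P = ΣzᵢPᵢˢᵃᵗ.
P = 0.6974·163.2 + 0.3026·115.4 = 148.7357 kPa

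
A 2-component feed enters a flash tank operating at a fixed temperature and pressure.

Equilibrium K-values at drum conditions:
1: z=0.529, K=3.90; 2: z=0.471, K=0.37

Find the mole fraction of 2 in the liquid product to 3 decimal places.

Material balance + equilibrium reduce to Σ zᵢ(Kᵢ−1)/(1+ψ(Kᵢ−1)) = 0.
Feasibility: ΣzᵢKᵢ = 2.237, Σzᵢ/Kᵢ = 1.409 — both > 1, two phases present.
Newton–Raphson from ψ = 0.58:
  ψ = 0.580: g = 0.1044, g' = -1.083 → ψ = 0.676
  ψ = 0.676: g = 0.0009, g' = -1.075 → ψ = 0.677
Converged at ψ = 0.677.
Compositions from xᵢ = zᵢ/(1+ψ(Kᵢ−1)), yᵢ = Kᵢxᵢ:
  1: x = 0.178, y = 0.696
  2: x = 0.822, y = 0.304

x_2 = 0.822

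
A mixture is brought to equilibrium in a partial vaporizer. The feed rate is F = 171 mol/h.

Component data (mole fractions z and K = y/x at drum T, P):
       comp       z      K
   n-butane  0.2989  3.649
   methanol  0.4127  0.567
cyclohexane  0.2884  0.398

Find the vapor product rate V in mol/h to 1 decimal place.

V = 55.9 mol/h

Iterate (Newton) starting at V/F = 0.5:
  V/F = 0.5000: g = -0.13583, g' = -0.7281 → V/F = 0.3135
  V/F = 0.3135: g = 0.01183, g' = -0.8885 → V/F = 0.3268
  V/F = 0.3268: g = 0.00013, g' = -0.8696 → V/F = 0.3269
Converged at V/F = 0.3269.
Then V = V/F·F = 0.3269·171 = 55.9 mol/h and L = F − V = 115.1 mol/h.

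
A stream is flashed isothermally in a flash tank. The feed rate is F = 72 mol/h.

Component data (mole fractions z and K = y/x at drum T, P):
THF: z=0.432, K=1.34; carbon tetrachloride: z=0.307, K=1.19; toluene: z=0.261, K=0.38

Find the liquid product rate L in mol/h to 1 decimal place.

L = 54.2 mol/h

Material balance + equilibrium reduce to Σ zᵢ(Kᵢ−1)/(1+ψ(Kᵢ−1)) = 0.
Check two-phase: ΣzᵢKᵢ = 1.043 > 1 and Σzᵢ/Kᵢ = 1.267 > 1, so g(0) = 0.043 > 0 and g(1) = -0.267 < 0.
Newton iteration, ψ⁰ = 0.59:
  ψ = 0.590: g = -0.0804, g' = -0.293 → ψ = 0.316
  ψ = 0.316: g = -0.0135, g' = -0.206 → ψ = 0.250
  ψ = 0.250: g = -0.0004, g' = -0.193 → ψ = 0.248
Converged at ψ = 0.248.
Then V = ψ·F = 0.2477·72 = 17.8 mol/h and L = F − V = 54.2 mol/h.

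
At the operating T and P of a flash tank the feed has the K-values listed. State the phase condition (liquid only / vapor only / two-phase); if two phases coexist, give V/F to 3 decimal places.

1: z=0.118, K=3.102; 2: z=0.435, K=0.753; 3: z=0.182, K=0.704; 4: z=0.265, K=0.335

ΣzᵢKᵢ = 0.910; Σzᵢ/Kᵢ = 1.665.
Since ΣzᵢKᵢ < 1 the mixture is below its bubble point — single liquid phase.

liquid only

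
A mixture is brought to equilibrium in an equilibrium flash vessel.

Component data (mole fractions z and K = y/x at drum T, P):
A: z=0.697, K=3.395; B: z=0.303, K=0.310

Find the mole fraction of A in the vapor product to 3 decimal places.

y_A = 0.759

Material balance + equilibrium reduce to Σ zᵢ(Kᵢ−1)/(1+ψ(Kᵢ−1)) = 0.
g(0) = ΣzᵢKᵢ − 1 = 1.460 and g(1) = 1 − Σzᵢ/Kᵢ = -0.183, so a root lies in (0, 1).
Iterate (Newton) starting at ψ = 0.66:
  ψ = 0.660: g = 0.2629, g' = -1.087 → ψ = 0.902
  ψ = 0.902: g = -0.0254, g' = -1.412 → ψ = 0.884
Converged at ψ = 0.884.
Compositions from xᵢ = zᵢ/(1+ψ(Kᵢ−1)), yᵢ = Kᵢxᵢ:
  A: x = 0.224, y = 0.759
  B: x = 0.776, y = 0.241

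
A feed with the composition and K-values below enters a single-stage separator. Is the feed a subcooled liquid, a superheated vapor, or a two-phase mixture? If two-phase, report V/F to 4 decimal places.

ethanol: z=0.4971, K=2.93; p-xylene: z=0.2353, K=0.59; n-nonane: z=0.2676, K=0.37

ΣzᵢKᵢ = 1.6943; Σzᵢ/Kᵢ = 1.2917.
Both exceed 1, so a two-phase solution exists.
Let ψ = V/F and solve Σ zᵢ(Kᵢ−1)/(1+ψ(Kᵢ−1)) = 0.
Newton–Raphson from ψ = 0.43:
  ψ = 0.4300: g = 0.17594, g' = -0.8111 → ψ = 0.6469
  ψ = 0.6469: g = 0.01081, g' = -0.7421 → ψ = 0.6615
Converged at ψ = 0.6615.

two-phase, V/F = 0.6615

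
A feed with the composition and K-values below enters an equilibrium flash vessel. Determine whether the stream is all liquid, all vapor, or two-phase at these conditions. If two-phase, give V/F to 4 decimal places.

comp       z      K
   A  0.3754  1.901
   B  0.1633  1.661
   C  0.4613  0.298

ΣzᵢKᵢ = 1.1223; Σzᵢ/Kᵢ = 1.8438.
Both exceed 1, so a two-phase solution exists.
Rachford–Rice: g(ψ) = Σ zᵢ(Kᵢ−1)/(1+ψ(Kᵢ−1)) = 0.
Newton–Raphson from ψ = 0.5:
  ψ = 0.5000: g = -0.18466, g' = -0.7249 → ψ = 0.2453
  ψ = 0.2453: g = -0.02128, g' = -0.5890 → ψ = 0.2091
  ψ = 0.2091: g = -0.00011, g' = -0.5831 → ψ = 0.2089
Converged at ψ = 0.2089.

two-phase, V/F = 0.2089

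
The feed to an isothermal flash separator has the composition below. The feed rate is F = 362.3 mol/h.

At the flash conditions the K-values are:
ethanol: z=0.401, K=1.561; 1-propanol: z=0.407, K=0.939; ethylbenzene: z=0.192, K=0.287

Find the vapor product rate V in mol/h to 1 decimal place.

V = 98.7 mol/h

Rachford–Rice: g(V/F) = Σ zᵢ(Kᵢ−1)/(1+V/F(Kᵢ−1)) = 0.
g(0) = ΣzᵢKᵢ − 1 = 0.063 and g(1) = 1 − Σzᵢ/Kᵢ = -0.359, so a root lies in (0, 1).
Newton–Raphson from V/F = 0.47:
  V/F = 0.470: g = -0.0534, g' = -0.301 → V/F = 0.293
  V/F = 0.293: g = -0.0051, g' = -0.251 → V/F = 0.273
  V/F = 0.273: g = -0.0000, g' = -0.247 → V/F = 0.272
Converged at V/F = 0.272.
Then V = V/F·F = 0.2724·362.3 = 98.7 mol/h and L = F − V = 263.6 mol/h.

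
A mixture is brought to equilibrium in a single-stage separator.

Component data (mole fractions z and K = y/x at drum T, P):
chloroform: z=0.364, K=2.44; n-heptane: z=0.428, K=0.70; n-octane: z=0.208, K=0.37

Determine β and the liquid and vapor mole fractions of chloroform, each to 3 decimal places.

β = 0.423, x_chloroform = 0.226, y_chloroform = 0.552

Material balance + equilibrium reduce to Σ zᵢ(Kᵢ−1)/(1+β(Kᵢ−1)) = 0.
Feasibility: ΣzᵢKᵢ = 1.265, Σzᵢ/Kᵢ = 1.323 — both > 1, two phases present.
Newton iteration, β⁰ = 0.37:
  β = 0.370: g = 0.0267, g' = -0.510 → β = 0.422
  β = 0.422: g = 0.0004, g' = -0.496 → β = 0.423
Converged at β = 0.423.
Compositions from xᵢ = zᵢ/(1+β(Kᵢ−1)), yᵢ = Kᵢxᵢ:
  chloroform: x = 0.226, y = 0.552
  n-heptane: x = 0.490, y = 0.343
  n-octane: x = 0.284, y = 0.105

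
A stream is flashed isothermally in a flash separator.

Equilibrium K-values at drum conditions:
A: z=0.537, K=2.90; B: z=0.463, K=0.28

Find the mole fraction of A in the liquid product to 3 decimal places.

Rachford–Rice: g(β) = Σ zᵢ(Kᵢ−1)/(1+β(Kᵢ−1)) = 0.
g(0) = ΣzᵢKᵢ − 1 = 0.687 and g(1) = 1 − Σzᵢ/Kᵢ = -0.839, so a root lies in (0, 1).
Binary case is linear: z₁(K₁−1)(1+β(K₂−1)) + z₂(K₂−1)(1+β(K₁−1)) = 0
⇒ β = [z₁(K₁−1)+z₂(K₂−1)] / [−(K₁−1)(K₂−1)] = 0.6869/1.3680 = 0.502
Compositions from xᵢ = zᵢ/(1+β(Kᵢ−1)), yᵢ = Kᵢxᵢ:
  A: x = 0.275, y = 0.797
  B: x = 0.725, y = 0.203

x_A = 0.275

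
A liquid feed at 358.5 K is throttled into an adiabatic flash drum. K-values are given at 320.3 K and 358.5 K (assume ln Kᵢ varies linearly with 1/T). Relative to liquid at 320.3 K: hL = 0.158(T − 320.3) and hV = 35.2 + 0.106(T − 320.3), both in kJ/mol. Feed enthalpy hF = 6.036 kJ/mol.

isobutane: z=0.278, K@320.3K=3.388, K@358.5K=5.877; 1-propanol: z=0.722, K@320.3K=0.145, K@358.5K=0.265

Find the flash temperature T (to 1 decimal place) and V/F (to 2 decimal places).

Adiabatic flash: solve Rachford–Rice at each trial T, then check hF = ψ·hV(T) + (1−ψ)·hL(T).
  T = 320.3 K: K = (3.388, 0.145), RR gives ψ = 0.023, H_out = 0.803 kJ/mol
  T = 358.5 K: K = (5.877, 0.265), RR gives ψ = 0.230, H_out = 13.681 kJ/mol
  T = 339.4 K: K = (4.532, 0.199), RR gives ψ = 0.143, H_out = 7.903 kJ/mol
  T = 329.9 K: K = (3.938, 0.171), RR gives ψ = 0.090, H_out = 4.625 kJ/mol
  T = 334.6 K: K = (4.226, 0.185), RR gives ψ = 0.117, H_out = 6.295 kJ/mol
  T = 332.2 K: K = (4.077, 0.178), RR gives ψ = 0.103, H_out = 5.456 kJ/mol
Linear interpolation between T = 332.2 (H_out = 5.456) and T = 334.6 (H_out = 6.295) on hF = 6.036 gives T ≈ 333.9 K, at which ψ = 0.11.

T = 333.9 K, V/F = 0.11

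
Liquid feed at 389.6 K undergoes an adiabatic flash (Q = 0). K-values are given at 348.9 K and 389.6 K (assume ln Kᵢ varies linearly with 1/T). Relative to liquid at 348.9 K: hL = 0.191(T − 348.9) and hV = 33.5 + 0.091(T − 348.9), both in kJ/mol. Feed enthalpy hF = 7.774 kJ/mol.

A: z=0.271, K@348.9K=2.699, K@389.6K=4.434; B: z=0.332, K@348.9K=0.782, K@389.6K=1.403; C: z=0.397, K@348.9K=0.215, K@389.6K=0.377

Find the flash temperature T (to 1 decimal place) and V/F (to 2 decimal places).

Adiabatic flash: solve Rachford–Rice at each trial T, then check hF = ψ·hV(T) + (1−ψ)·hL(T).
  T = 348.9 K: K = (2.699, 0.782, 0.215), RR gives ψ = 0.079, H_out = 2.648 kJ/mol
  T = 389.6 K: K = (4.434, 1.403, 0.377), RR gives ψ = 0.622, H_out = 26.076 kJ/mol
  T = 369.2 K: K = (3.505, 1.064, 0.289), RR gives ψ = 0.358, H_out = 15.139 kJ/mol
  T = 359.0 K: K = (3.085, 0.915, 0.250), RR gives ψ = 0.223, H_out = 9.158 kJ/mol
  T = 353.9 K: K = (2.886, 0.846, 0.232), RR gives ψ = 0.152, H_out = 5.965 kJ/mol
  T = 356.4 K: K = (2.983, 0.880, 0.241), RR gives ψ = 0.187, H_out = 7.551 kJ/mol
  T = 357.7 K: K = (3.034, 0.897, 0.245), RR gives ψ = 0.205, H_out = 8.360 kJ/mol
Linear interpolation between T = 356.4 (H_out = 7.551) and T = 357.7 (H_out = 8.360) on hF = 7.774 gives T ≈ 356.8 K, at which ψ = 0.19.

T = 356.8 K, V/F = 0.19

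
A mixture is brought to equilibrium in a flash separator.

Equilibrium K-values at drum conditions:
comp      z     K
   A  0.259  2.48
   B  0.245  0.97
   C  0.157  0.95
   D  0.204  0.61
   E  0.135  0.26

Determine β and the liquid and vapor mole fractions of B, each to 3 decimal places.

Iterate (Newton) starting at β = 0.5:
  β = 0.500: g = -0.0526, g' = -0.422 → β = 0.375
  β = 0.375: g = -0.0005, g' = -0.419 → β = 0.374
Converged at β = 0.374.
Compositions from xᵢ = zᵢ/(1+β(Kᵢ−1)), yᵢ = Kᵢxᵢ:
  A: x = 0.167, y = 0.413
  B: x = 0.248, y = 0.240
  C: x = 0.160, y = 0.152
  D: x = 0.239, y = 0.146
  E: x = 0.187, y = 0.049

β = 0.374, x_B = 0.248, y_B = 0.240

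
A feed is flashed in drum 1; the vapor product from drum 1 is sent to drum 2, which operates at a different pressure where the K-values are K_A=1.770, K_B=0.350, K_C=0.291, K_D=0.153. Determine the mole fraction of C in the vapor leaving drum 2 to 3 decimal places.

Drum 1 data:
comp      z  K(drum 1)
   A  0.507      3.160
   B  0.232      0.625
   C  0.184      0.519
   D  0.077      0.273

Drum 1:
Let ψ₁ = V/F and solve Σ zᵢ(Kᵢ−1)/(1+ψ₁(Kᵢ−1)) = 0.
Feasibility: ΣzᵢKᵢ = 1.864, Σzᵢ/Kᵢ = 1.168 — both > 1, two phases present.
Iterate (Newton) starting at ψ₁ = 0.5:
  ψ₁ = 0.500: g = 0.2149, g' = -0.770 → ψ₁ = 0.779
  ψ₁ = 0.779: g = 0.0147, g' = -0.719 → ψ₁ = 0.799
Converged at ψ₁ = 0.799.
Drum-1 compositions:
  A: x = 0.186, y = 0.588
  B: x = 0.331, y = 0.207
  C: x = 0.299, y = 0.155
  D: x = 0.184, y = 0.050
Drum-2 feed = drum-1 vapor: z₂ = (0.5876, 0.2071, 0.1551, 0.0502).
Drum 2:
Rachford–Rice: g(ψ₂) = Σ zᵢ(Kᵢ−1)/(1+ψ₂(Kᵢ−1)) = 0.
Feasibility: ΣzᵢKᵢ = 1.165, Σzᵢ/Kᵢ = 1.785 — both > 1, two phases present.
Newton–Raphson from ψ₂ = 0.5:
  ψ₂ = 0.500: g = -0.1168, g' = -0.669 → ψ₂ = 0.325
  ψ₂ = 0.325: g = -0.0105, g' = -0.564 → ψ₂ = 0.307
Converged at ψ₂ = 0.307.
  A: x = 0.475, y = 0.841
  B: x = 0.259, y = 0.091
  C: x = 0.198, y = 0.058
  D: x = 0.068, y = 0.010

y_C (drum 2) = 0.058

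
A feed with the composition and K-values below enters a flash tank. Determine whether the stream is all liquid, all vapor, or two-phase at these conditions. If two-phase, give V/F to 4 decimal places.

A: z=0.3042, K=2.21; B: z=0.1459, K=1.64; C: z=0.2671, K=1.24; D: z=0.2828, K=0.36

ΣzᵢKᵢ = 1.3446; Σzᵢ/Kᵢ = 1.2276.
Both exceed 1, so a two-phase solution exists.
Rachford–Rice: g(ψ) = Σ zᵢ(Kᵢ−1)/(1+ψ(Kᵢ−1)) = 0.
Newton–Raphson from ψ = 0.68:
  ψ = 0.6800: g = 0.00165, g' = -0.5375 → ψ = 0.6831
Converged at ψ = 0.6831.

two-phase, V/F = 0.6831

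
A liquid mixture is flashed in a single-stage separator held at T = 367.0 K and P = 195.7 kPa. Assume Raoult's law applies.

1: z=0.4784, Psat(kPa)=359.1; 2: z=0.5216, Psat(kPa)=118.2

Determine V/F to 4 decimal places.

Raoult's law: Kᵢ = Pᵢˢᵃᵗ/P = Pᵢˢᵃᵗ/195.7.
  K_1 = 359.1/195.7 = 1.834951, K_2 = 118.2/195.7 = 0.603986
Rachford–Rice: g(V/F) = Σ zᵢ(Kᵢ−1)/(1+V/F(Kᵢ−1)) = 0.
g(0) = ΣzᵢKᵢ − 1 = 0.1929 and g(1) = 1 − Σzᵢ/Kᵢ = -0.1243, so a root lies in (0, 1).
Binary case is linear: z₁(K₁−1)(1+V/F(K₂−1)) + z₂(K₂−1)(1+V/F(K₁−1)) = 0
⇒ V/F = [z₁(K₁−1)+z₂(K₂−1)] / [−(K₁−1)(K₂−1)] = 0.19288/0.33065 = 0.5833

V/F = 0.5833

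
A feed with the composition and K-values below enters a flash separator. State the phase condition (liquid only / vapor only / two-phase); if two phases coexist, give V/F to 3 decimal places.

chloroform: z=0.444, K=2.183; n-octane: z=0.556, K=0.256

two-phase, V/F = 0.127

ΣzᵢKᵢ = 1.112; Σzᵢ/Kᵢ = 2.375.
Both exceed 1, so a two-phase solution exists.
Material balance + equilibrium reduce to Σ zᵢ(Kᵢ−1)/(1+ψ(Kᵢ−1)) = 0.
Binary case is linear: z₁(K₁−1)(1+ψ(K₂−1)) + z₂(K₂−1)(1+ψ(K₁−1)) = 0
⇒ ψ = [z₁(K₁−1)+z₂(K₂−1)] / [−(K₁−1)(K₂−1)] = 0.1116/0.8802 = 0.127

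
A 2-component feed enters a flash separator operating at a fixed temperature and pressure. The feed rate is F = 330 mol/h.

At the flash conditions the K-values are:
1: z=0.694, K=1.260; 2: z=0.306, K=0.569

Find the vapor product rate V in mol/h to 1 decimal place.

Material balance + equilibrium reduce to Σ zᵢ(Kᵢ−1)/(1+β(Kᵢ−1)) = 0.
g(0) = ΣzᵢKᵢ − 1 = 0.049 and g(1) = 1 − Σzᵢ/Kᵢ = -0.089, so a root lies in (0, 1).
Binary case is linear: z₁(K₁−1)(1+β(K₂−1)) + z₂(K₂−1)(1+β(K₁−1)) = 0
⇒ β = [z₁(K₁−1)+z₂(K₂−1)] / [−(K₁−1)(K₂−1)] = 0.0486/0.1121 = 0.433
Then V = β·F = 0.4333·330 = 143.0 mol/h and L = F − V = 187.0 mol/h.

V = 143.0 mol/h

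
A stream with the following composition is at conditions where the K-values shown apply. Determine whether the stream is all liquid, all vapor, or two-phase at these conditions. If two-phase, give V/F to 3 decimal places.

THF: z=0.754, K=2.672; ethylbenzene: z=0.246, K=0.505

all vapor

ΣzᵢKᵢ = 2.139; Σzᵢ/Kᵢ = 0.769.
Since Σzᵢ/Kᵢ < 1 the mixture is above its dew point — single vapor phase.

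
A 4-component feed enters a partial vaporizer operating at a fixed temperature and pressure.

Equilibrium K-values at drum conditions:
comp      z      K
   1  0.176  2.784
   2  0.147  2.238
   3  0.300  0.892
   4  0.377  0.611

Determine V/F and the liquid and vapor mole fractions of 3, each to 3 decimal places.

V/F = 0.702, x_3 = 0.325, y_3 = 0.290

Material balance + equilibrium reduce to Σ zᵢ(Kᵢ−1)/(1+V/F(Kᵢ−1)) = 0.
Feasibility: ΣzᵢKᵢ = 1.317, Σzᵢ/Kᵢ = 1.082 — both > 1, two phases present.
Newton iteration, V/F⁰ = 0.44:
  V/F = 0.440: g = 0.0828, g' = -0.357 → V/F = 0.672
  V/F = 0.672: g = 0.0087, g' = -0.292 → V/F = 0.702
Converged at V/F = 0.702.
Compositions from xᵢ = zᵢ/(1+V/F(Kᵢ−1)), yᵢ = Kᵢxᵢ:
  1: x = 0.078, y = 0.218
  2: x = 0.079, y = 0.176
  3: x = 0.325, y = 0.290
  4: x = 0.519, y = 0.317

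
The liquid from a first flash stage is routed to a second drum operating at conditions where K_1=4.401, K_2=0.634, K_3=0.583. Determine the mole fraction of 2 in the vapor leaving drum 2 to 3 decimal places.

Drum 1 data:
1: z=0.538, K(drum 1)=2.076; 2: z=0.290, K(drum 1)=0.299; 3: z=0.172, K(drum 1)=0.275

y_2 (drum 2) = 0.347

Drum 1:
Let ψ₁ = V/F and solve Σ zᵢ(Kᵢ−1)/(1+ψ₁(Kᵢ−1)) = 0.
Check two-phase: ΣzᵢKᵢ = 1.251 > 1 and Σzᵢ/Kᵢ = 1.855 > 1, so g(0) = 0.251 > 0 and g(1) = -0.855 < 0.
Iterate (Newton) starting at ψ₁ = 0.5:
  ψ₁ = 0.500: g = -0.1322, g' = -0.824 → ψ₁ = 0.339
  ψ₁ = 0.339: g = -0.0082, g' = -0.739 → ψ₁ = 0.328
Converged at ψ₁ = 0.328.
Drum-1 compositions:
  1: x = 0.398, y = 0.825
  2: x = 0.377, y = 0.113
  3: x = 0.226, y = 0.062
Drum-2 feed = drum-1 liquid: z₂ = (0.3975, 0.3767, 0.2257).
Drum 2:
Material balance + equilibrium reduce to Σ zᵢ(Kᵢ−1)/(1+ψ₂(Kᵢ−1)) = 0.
Check two-phase: ΣzᵢKᵢ = 2.120 > 1 and Σzᵢ/Kᵢ = 1.072 > 1, so g(0) = 1.120 > 0 and g(1) = -0.072 < 0.
Newton–Raphson from ψ₂ = 0.5:
  ψ₂ = 0.500: g = 0.2130, g' = -0.769 → ψ₂ = 0.777
  ψ₂ = 0.777: g = 0.0392, g' = -0.531 → ψ₂ = 0.851
  ψ₂ = 0.851: g = 0.0011, g' = -0.504 → ψ₂ = 0.853
Converged at ψ₂ = 0.853.
  1: x = 0.102, y = 0.448
  2: x = 0.548, y = 0.347
  3: x = 0.350, y = 0.204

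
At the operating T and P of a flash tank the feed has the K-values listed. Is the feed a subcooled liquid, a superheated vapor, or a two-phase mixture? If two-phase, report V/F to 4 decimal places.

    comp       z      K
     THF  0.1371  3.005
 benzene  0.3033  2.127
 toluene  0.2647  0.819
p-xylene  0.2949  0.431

two-phase, V/F = 0.6418

ΣzᵢKᵢ = 1.4010; Σzᵢ/Kᵢ = 1.1956.
Both exceed 1, so a two-phase solution exists.
Let ψ = V/F and solve Σ zᵢ(Kᵢ−1)/(1+ψ(Kᵢ−1)) = 0.
Newton–Raphson from ψ = 0.5:
  ψ = 0.5000: g = 0.06870, g' = -0.4920 → ψ = 0.6396
  ψ = 0.6396: g = 0.00107, g' = -0.4830 → ψ = 0.6418
Converged at ψ = 0.6418.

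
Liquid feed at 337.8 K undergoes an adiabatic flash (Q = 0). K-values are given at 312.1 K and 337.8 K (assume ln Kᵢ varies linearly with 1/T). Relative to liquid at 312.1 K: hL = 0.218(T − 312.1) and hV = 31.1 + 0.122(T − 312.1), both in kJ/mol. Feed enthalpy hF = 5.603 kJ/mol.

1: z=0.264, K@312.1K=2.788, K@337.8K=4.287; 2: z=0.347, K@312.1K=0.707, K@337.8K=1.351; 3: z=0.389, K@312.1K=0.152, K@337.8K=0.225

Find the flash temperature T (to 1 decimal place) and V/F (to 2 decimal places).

T = 318.1 K, V/F = 0.14

Adiabatic flash: solve Rachford–Rice at each trial T, then check hF = ψ·hV(T) + (1−ψ)·hL(T).
  T = 312.1 K: K = (2.788, 0.707, 0.152), RR gives ψ = 0.036, H_out = 1.133 kJ/mol
  T = 337.8 K: K = (4.287, 1.351, 0.225), RR gives ψ = 0.443, H_out = 18.277 kJ/mol
  T = 325.0 K: K = (3.490, 0.991, 0.187), RR gives ψ = 0.255, H_out = 10.418 kJ/mol
  T = 318.6 K: K = (3.129, 0.841, 0.169), RR gives ψ = 0.150, H_out = 5.993 kJ/mol
  T = 315.4 K: K = (2.958, 0.773, 0.160), RR gives ψ = 0.095, H_out = 3.655 kJ/mol
  T = 317.0 K: K = (3.043, 0.806, 0.165), RR gives ψ = 0.123, H_out = 4.835 kJ/mol
Linear interpolation between T = 317.0 (H_out = 4.835) and T = 318.6 (H_out = 5.993) on hF = 5.603 gives T ≈ 318.1 K, at which ψ = 0.14.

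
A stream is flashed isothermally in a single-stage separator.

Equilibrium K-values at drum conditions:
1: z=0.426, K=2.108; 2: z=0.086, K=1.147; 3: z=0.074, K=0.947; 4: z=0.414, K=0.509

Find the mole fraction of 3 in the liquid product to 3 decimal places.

Rachford–Rice: g(V/F) = Σ zᵢ(Kᵢ−1)/(1+V/F(Kᵢ−1)) = 0.
g(0) = ΣzᵢKᵢ − 1 = 0.277 and g(1) = 1 − Σzᵢ/Kᵢ = -0.169, so a root lies in (0, 1).
Newton iteration, V/F⁰ = 0.5:
  V/F = 0.500: g = 0.0421, g' = -0.394 → V/F = 0.607
Converged at V/F = 0.607.
Compositions from xᵢ = zᵢ/(1+V/F(Kᵢ−1)), yᵢ = Kᵢxᵢ:
  1: x = 0.255, y = 0.537
  2: x = 0.079, y = 0.091
  3: x = 0.076, y = 0.072
  4: x = 0.590, y = 0.300

x_3 = 0.076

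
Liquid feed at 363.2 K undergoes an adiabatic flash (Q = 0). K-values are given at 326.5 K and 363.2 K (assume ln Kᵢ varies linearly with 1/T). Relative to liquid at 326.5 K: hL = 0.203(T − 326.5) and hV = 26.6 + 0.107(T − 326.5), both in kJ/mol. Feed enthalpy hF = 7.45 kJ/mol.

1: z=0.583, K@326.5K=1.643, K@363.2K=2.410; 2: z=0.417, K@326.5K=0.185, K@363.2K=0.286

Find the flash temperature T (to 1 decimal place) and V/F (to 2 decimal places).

Adiabatic flash: solve Rachford–Rice at each trial T, then check hF = ψ·hV(T) + (1−ψ)·hL(T).
  T = 326.5 K: K = (1.643, 0.185), RR gives ψ = 0.067, H_out = 1.777 kJ/mol
  T = 363.2 K: K = (2.410, 0.286), RR gives ψ = 0.521, H_out = 19.468 kJ/mol
  T = 344.9 K: K = (2.011, 0.233), RR gives ψ = 0.348, H_out = 12.368 kJ/mol
  T = 335.7 K: K = (1.823, 0.208), RR gives ψ = 0.230, H_out = 7.771 kJ/mol
  T = 331.1 K: K = (1.732, 0.196), RR gives ψ = 0.156, H_out = 5.007 kJ/mol
  T = 333.4 K: K = (1.777, 0.202), RR gives ψ = 0.194, H_out = 6.438 kJ/mol
Linear interpolation between T = 333.4 (H_out = 6.438) and T = 335.7 (H_out = 7.771) on hF = 7.45 gives T ≈ 335.1 K, at which ψ = 0.22.

T = 335.1 K, V/F = 0.22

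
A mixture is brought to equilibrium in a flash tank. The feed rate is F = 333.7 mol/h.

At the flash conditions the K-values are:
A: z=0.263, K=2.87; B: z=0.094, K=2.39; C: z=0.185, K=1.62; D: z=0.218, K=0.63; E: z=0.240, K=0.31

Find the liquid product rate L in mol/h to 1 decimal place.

Rachford–Rice: g(ψ) = Σ zᵢ(Kᵢ−1)/(1+ψ(Kᵢ−1)) = 0.
g(0) = ΣzᵢKᵢ − 1 = 0.491 and g(1) = 1 − Σzᵢ/Kᵢ = -0.365, so a root lies in (0, 1).
Newton–Raphson from ψ = 0.63:
  ψ = 0.630: g = -0.0202, g' = -0.691 → ψ = 0.601
Converged at ψ = 0.601.
Then V = ψ·F = 0.6005·333.7 = 200.4 mol/h and L = F − V = 133.3 mol/h.

L = 133.3 mol/h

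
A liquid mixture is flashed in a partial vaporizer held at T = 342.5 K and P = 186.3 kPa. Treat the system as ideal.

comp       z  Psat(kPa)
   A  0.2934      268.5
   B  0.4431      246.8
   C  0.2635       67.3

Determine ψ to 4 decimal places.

ψ = 0.4407

Raoult's law: Kᵢ = Pᵢˢᵃᵗ/P = Pᵢˢᵃᵗ/186.3.
  K_A = 268.5/186.3 = 1.441224, K_B = 246.8/186.3 = 1.324745, K_C = 67.3/186.3 = 0.361245
Rachford–Rice: g(ψ) = Σ zᵢ(Kᵢ−1)/(1+ψ(Kᵢ−1)) = 0.
Check two-phase: ΣzᵢKᵢ = 1.1050 > 1 and Σzᵢ/Kᵢ = 1.2675 > 1, so g(0) = 0.1050 > 0 and g(1) = -0.2675 < 0.
Iterate (Newton) starting at ψ = 0.43:
  ψ = 0.4300: g = 0.00303, g' = -0.2807 → ψ = 0.4408
  ψ = 0.4408: g = -0.00002, g' = -0.2841 → ψ = 0.4407
Converged at ψ = 0.4407.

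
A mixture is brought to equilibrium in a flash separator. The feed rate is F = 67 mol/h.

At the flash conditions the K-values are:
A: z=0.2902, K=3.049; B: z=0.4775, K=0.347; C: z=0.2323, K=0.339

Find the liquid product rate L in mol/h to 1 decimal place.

Newton–Raphson from ψ = 0.5:
  ψ = 0.5000: g = -0.39860, g' = -0.9726 → ψ = 0.0902
  ψ = 0.0902: g = 0.00731, g' = -1.2127 → ψ = 0.0962
Converged at ψ = 0.0962.
Then V = ψ·F = 0.0962·67 = 6.4 mol/h and L = F − V = 60.6 mol/h.

L = 60.6 mol/h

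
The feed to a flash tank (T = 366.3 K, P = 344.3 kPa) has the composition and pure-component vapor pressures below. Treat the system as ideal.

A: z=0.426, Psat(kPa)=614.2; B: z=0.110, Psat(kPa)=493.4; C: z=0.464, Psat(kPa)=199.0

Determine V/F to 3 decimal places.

Raoult's law: Kᵢ = Pᵢˢᵃᵗ/P = Pᵢˢᵃᵗ/344.3.
  K_A = 614.2/344.3 = 1.78391, K_B = 493.4/344.3 = 1.43305, K_C = 199.0/344.3 = 0.57798
Newton–Raphson from V/F = 0.5:
  V/F = 0.500: g = 0.0309, g' = -0.282 → V/F = 0.610
Converged at V/F = 0.610.

V/F = 0.610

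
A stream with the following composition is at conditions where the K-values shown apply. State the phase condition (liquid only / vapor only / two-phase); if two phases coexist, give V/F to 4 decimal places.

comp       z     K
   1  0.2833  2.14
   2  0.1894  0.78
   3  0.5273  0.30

ΣzᵢKᵢ = 0.9122; Σzᵢ/Kᵢ = 2.1329.
Since ΣzᵢKᵢ < 1 the mixture is below its bubble point — single liquid phase.

liquid only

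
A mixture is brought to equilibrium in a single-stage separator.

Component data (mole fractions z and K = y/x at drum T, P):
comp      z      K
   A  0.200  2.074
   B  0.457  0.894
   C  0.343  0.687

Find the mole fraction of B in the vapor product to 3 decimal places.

Newton–Raphson from ψ = 0.5:
  ψ = 0.500: g = -0.0387, g' = -0.151 → ψ = 0.243
  ψ = 0.243: g = 0.0044, g' = -0.190 → ψ = 0.266
  ψ = 0.266: g = 0.0001, g' = -0.185 → ψ = 0.267
Converged at ψ = 0.267.
Compositions from xᵢ = zᵢ/(1+ψ(Kᵢ−1)), yᵢ = Kᵢxᵢ:
  A: x = 0.155, y = 0.322
  B: x = 0.470, y = 0.420
  C: x = 0.374, y = 0.257

y_B = 0.420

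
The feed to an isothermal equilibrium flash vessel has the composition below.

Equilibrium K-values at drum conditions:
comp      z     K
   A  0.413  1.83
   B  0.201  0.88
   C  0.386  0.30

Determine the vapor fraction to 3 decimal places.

ψ = 0.103

Newton–Raphson from ψ = 0.36:
  ψ = 0.360: g = -0.1225, g' = -0.510 → ψ = 0.120
  ψ = 0.120: g = -0.0076, g' = -0.464 → ψ = 0.103
Converged at ψ = 0.103.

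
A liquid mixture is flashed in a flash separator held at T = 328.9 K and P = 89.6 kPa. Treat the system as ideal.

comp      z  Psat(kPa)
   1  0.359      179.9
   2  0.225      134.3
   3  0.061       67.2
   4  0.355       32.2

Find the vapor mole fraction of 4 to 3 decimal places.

y_4 = 0.181

Raoult's law: Kᵢ = Pᵢˢᵃᵗ/P = Pᵢˢᵃᵗ/89.6.
  K_1 = 179.9/89.6 = 2.00781, K_2 = 134.3/89.6 = 1.49888, K_3 = 67.2/89.6 = 0.75000, K_4 = 32.2/89.6 = 0.35938
Material balance + equilibrium reduce to Σ zᵢ(Kᵢ−1)/(1+V/F(Kᵢ−1)) = 0.
Check two-phase: ΣzᵢKᵢ = 1.231 > 1 and Σzᵢ/Kᵢ = 1.398 > 1, so g(0) = 0.231 > 0 and g(1) = -0.398 < 0.
Newton iteration, V/F⁰ = 0.67:
  V/F = 0.670: g = -0.1167, g' = -0.614 → V/F = 0.480
  V/F = 0.480: g = -0.0113, g' = -0.511 → V/F = 0.458
Converged at V/F = 0.458.
Compositions from xᵢ = zᵢ/(1+V/F(Kᵢ−1)), yᵢ = Kᵢxᵢ:
  1: x = 0.246, y = 0.493
  2: x = 0.183, y = 0.275
  3: x = 0.069, y = 0.052
  4: x = 0.502, y = 0.181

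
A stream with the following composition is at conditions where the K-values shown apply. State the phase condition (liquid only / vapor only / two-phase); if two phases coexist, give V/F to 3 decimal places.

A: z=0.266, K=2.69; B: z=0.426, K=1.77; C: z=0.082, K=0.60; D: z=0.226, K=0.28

ΣzᵢKᵢ = 1.582; Σzᵢ/Kᵢ = 1.283.
Both exceed 1, so a two-phase solution exists.
Let ψ = V/F and solve Σ zᵢ(Kᵢ−1)/(1+ψ(Kᵢ−1)) = 0.
Iterate (Newton) starting at ψ = 0.4:
  ψ = 0.400: g = 0.2514, g' = -0.668 → ψ = 0.776
  ψ = 0.776: g = -0.0169, g' = -0.871 → ψ = 0.757
Converged at ψ = 0.757.

two-phase, V/F = 0.757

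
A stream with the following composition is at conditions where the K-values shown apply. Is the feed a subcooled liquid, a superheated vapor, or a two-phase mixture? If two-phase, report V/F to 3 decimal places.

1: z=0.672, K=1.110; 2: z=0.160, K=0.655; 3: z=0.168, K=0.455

ΣzᵢKᵢ = 0.927; Σzᵢ/Kᵢ = 1.219.
Since ΣzᵢKᵢ < 1 the mixture is below its bubble point — single liquid phase.

subcooled liquid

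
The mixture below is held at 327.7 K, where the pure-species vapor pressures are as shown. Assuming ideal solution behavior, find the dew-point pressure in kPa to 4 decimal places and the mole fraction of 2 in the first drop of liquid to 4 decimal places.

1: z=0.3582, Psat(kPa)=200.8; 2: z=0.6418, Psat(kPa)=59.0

Pdew = 78.9775 kPa, x_2 = 0.8591

At the dew point ψ → 1, so Σzᵢ/Kᵢ = 1 with Kᵢ = Pᵢˢᵃᵗ/P ⇒ 1/P = Σzᵢ/Pᵢˢᵃᵗ.
1/P = 0.3582/200.8 + 0.6418/59.0 = 0.0126618 ⇒ P = 78.9775 kPa
xᵢ = zᵢP/Pᵢˢᵃᵗ ⇒ x_2 = 0.6418·78.9775/59.0 = 0.8591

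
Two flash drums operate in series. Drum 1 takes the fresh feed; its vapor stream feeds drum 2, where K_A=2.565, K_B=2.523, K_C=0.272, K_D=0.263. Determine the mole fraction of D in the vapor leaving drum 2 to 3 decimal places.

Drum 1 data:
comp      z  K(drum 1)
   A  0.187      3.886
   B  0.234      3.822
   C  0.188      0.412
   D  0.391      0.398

y_D (drum 2) = 0.120

Drum 1:
Let ψ₁ = V/F and solve Σ zᵢ(Kᵢ−1)/(1+ψ₁(Kᵢ−1)) = 0.
Feasibility: ΣzᵢKᵢ = 1.854, Σzᵢ/Kᵢ = 1.548 — both > 1, two phases present.
Newton iteration, ψ₁⁰ = 0.64:
  ψ₁ = 0.640: g = -0.1353, g' = -0.971 → ψ₁ = 0.501
Converged at ψ₁ = 0.501.
Drum-1 compositions:
  A: x = 0.076, y = 0.297
  B: x = 0.097, y = 0.370
  C: x = 0.267, y = 0.110
  D: x = 0.560, y = 0.223
Drum-2 feed = drum-1 vapor: z₂ = (0.2969, 0.3703, 0.1098, 0.2229).
Drum 2:
Material balance + equilibrium reduce to Σ zᵢ(Kᵢ−1)/(1+ψ₂(Kᵢ−1)) = 0.
Feasibility: ΣzᵢKᵢ = 1.784, Σzᵢ/Kᵢ = 1.514 — both > 1, two phases present.
Iterate (Newton) starting at ψ₂ = 0.5:
  ψ₂ = 0.500: g = 0.1950, g' = -0.953 → ψ₂ = 0.705
  ψ₂ = 0.705: g = -0.0128, g' = -1.134 → ψ₂ = 0.693
Converged at ψ₂ = 0.693.
  A: x = 0.142, y = 0.365
  B: x = 0.180, y = 0.454
  C: x = 0.222, y = 0.060
  D: x = 0.456, y = 0.120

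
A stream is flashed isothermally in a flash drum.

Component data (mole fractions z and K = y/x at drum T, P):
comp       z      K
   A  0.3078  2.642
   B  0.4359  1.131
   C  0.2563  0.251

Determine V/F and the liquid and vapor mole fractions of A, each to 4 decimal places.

Rachford–Rice: g(V/F) = Σ zᵢ(Kᵢ−1)/(1+V/F(Kᵢ−1)) = 0.
Check two-phase: ΣzᵢKᵢ = 1.3705 > 1 and Σzᵢ/Kᵢ = 1.5230 > 1, so g(0) = 0.3705 > 0 and g(1) = -0.5230 < 0.
Newton iteration, V/F⁰ = 0.5:
  V/F = 0.5000: g = 0.02423, g' = -0.6244 → V/F = 0.5388
  V/F = 0.5388: g = -0.00037, g' = -0.6443 → V/F = 0.5382
Converged at V/F = 0.5382.
Compositions from xᵢ = zᵢ/(1+V/F(Kᵢ−1)), yᵢ = Kᵢxᵢ:
  A: x = 0.1634, y = 0.4317
  B: x = 0.4072, y = 0.4605
  C: x = 0.4294, y = 0.1078

V/F = 0.5382, x_A = 0.1634, y_A = 0.4317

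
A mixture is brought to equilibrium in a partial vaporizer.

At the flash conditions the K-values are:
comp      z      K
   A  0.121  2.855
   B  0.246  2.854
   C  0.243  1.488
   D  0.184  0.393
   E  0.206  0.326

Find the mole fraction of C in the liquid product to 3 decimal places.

x_C = 0.187

Material balance + equilibrium reduce to Σ zᵢ(Kᵢ−1)/(1+ψ(Kᵢ−1)) = 0.
g(0) = ΣzᵢKᵢ − 1 = 0.549 and g(1) = 1 − Σzᵢ/Kᵢ = -0.392, so a root lies in (0, 1).
Newton–Raphson from ψ = 0.34:
  ψ = 0.340: g = 0.1982, g' = -0.782 → ψ = 0.593
  ψ = 0.593: g = 0.0100, g' = -0.746 → ψ = 0.607
Converged at ψ = 0.607.
Compositions from xᵢ = zᵢ/(1+ψ(Kᵢ−1)), yᵢ = Kᵢxᵢ:
  A: x = 0.057, y = 0.163
  B: x = 0.116, y = 0.330
  C: x = 0.187, y = 0.279
  D: x = 0.291, y = 0.114
  E: x = 0.349, y = 0.114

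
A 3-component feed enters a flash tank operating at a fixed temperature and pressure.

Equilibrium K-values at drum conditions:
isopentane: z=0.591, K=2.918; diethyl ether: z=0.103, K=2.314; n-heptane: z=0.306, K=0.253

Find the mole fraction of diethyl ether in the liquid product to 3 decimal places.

Material balance + equilibrium reduce to Σ zᵢ(Kᵢ−1)/(1+ψ(Kᵢ−1)) = 0.
g(0) = ΣzᵢKᵢ − 1 = 1.040 and g(1) = 1 − Σzᵢ/Kᵢ = -0.457, so a root lies in (0, 1).
Iterate (Newton) starting at ψ = 0.5:
  ψ = 0.500: g = 0.2955, g' = -1.066 → ψ = 0.777
  ψ = 0.777: g = -0.0227, g' = -1.364 → ψ = 0.760
Converged at ψ = 0.760.
Compositions from xᵢ = zᵢ/(1+ψ(Kᵢ−1)), yᵢ = Kᵢxᵢ:
  isopentane: x = 0.240, y = 0.702
  diethyl ether: x = 0.052, y = 0.119
  n-heptane: x = 0.708, y = 0.179

x_diethyl ether = 0.052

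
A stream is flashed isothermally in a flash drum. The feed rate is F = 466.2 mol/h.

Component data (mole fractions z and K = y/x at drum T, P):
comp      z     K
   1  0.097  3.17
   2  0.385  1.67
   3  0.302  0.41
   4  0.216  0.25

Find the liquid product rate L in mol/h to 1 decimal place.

Material balance + equilibrium reduce to Σ zᵢ(Kᵢ−1)/(1+V/F(Kᵢ−1)) = 0.
g(0) = ΣzᵢKᵢ − 1 = 0.128 and g(1) = 1 − Σzᵢ/Kᵢ = -0.862, so a root lies in (0, 1).
Newton–Raphson from V/F = 0.52:
  V/F = 0.520: g = -0.2324, g' = -0.741 → V/F = 0.206
  V/F = 0.206: g = -0.0226, g' = -0.658 → V/F = 0.172
Converged at V/F = 0.172.
Then V = V/F·F = 0.1724·466.2 = 80.4 mol/h and L = F − V = 385.8 mol/h.

L = 385.8 mol/h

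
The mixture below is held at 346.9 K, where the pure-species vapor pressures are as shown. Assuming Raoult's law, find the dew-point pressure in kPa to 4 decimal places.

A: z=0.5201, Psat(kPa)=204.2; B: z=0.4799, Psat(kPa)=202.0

Pdew = 203.1383 kPa

At the dew point ψ → 1, so Σzᵢ/Kᵢ = 1 with Kᵢ = Pᵢˢᵃᵗ/P ⇒ 1/P = Σzᵢ/Pᵢˢᵃᵗ.
1/P = 0.5201/204.2 + 0.4799/202.0 = 0.0049228 ⇒ P = 203.1383 kPa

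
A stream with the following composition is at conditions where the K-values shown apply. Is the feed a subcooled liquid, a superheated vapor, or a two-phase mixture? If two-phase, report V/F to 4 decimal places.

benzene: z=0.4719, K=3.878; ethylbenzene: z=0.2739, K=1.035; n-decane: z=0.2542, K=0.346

ΣzᵢKᵢ = 2.2015; Σzᵢ/Kᵢ = 1.1210.
Both exceed 1, so a two-phase solution exists.
Material balance + equilibrium reduce to Σ zᵢ(Kᵢ−1)/(1+ψ(Kᵢ−1)) = 0.
Newton–Raphson from ψ = 0.57:
  ψ = 0.5700: g = 0.25870, g' = -0.8373 → ψ = 0.8790
  ψ = 0.8790: g = 0.00306, g' = -0.9155 → ψ = 0.8823
Converged at ψ = 0.8823.

two-phase, V/F = 0.8823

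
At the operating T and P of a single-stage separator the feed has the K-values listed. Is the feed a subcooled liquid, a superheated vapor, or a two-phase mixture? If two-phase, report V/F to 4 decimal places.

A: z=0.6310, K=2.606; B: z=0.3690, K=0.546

superheated vapor

ΣzᵢKᵢ = 1.8459; Σzᵢ/Kᵢ = 0.9180.
Since Σzᵢ/Kᵢ < 1 the mixture is above its dew point — single vapor phase.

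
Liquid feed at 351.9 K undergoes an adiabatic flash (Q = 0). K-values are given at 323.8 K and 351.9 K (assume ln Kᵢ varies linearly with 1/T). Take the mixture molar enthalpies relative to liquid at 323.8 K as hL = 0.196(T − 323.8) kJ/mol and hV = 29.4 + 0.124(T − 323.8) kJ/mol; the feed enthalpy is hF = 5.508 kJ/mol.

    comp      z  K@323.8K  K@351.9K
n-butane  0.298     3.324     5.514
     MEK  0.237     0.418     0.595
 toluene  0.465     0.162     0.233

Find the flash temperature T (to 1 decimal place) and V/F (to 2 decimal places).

T = 329.8 K, V/F = 0.15

Adiabatic flash: solve Rachford–Rice at each trial T, then check hF = ψ·hV(T) + (1−ψ)·hL(T).
  T = 323.8 K: K = (3.324, 0.418, 0.162), RR gives ψ = 0.094, H_out = 2.754 kJ/mol
  T = 351.9 K: K = (5.514, 0.595, 0.233), RR gives ψ = 0.299, H_out = 13.702 kJ/mol
  T = 337.9 K: K = (4.330, 0.503, 0.196), RR gives ψ = 0.212, H_out = 8.768 kJ/mol
  T = 330.9 K: K = (3.808, 0.460, 0.179), RR gives ψ = 0.158, H_out = 5.969 kJ/mol
  T = 327.4 K: K = (3.564, 0.439, 0.170), RR gives ψ = 0.128, H_out = 4.442 kJ/mol
  T = 329.1 K: K = (3.681, 0.449, 0.174), RR gives ψ = 0.143, H_out = 5.196 kJ/mol
Linear interpolation between T = 329.1 (H_out = 5.196) and T = 330.9 (H_out = 5.969) on hF = 5.508 gives T ≈ 329.8 K, at which ψ = 0.15.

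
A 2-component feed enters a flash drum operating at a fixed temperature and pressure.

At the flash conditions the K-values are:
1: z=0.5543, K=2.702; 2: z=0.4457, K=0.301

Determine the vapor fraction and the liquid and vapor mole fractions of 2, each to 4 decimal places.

Let ψ = V/F and solve Σ zᵢ(Kᵢ−1)/(1+ψ(Kᵢ−1)) = 0.
g(0) = ΣzᵢKᵢ − 1 = 0.6319 and g(1) = 1 − Σzᵢ/Kᵢ = -0.6859, so a root lies in (0, 1).
Binary case is linear: z₁(K₁−1)(1+ψ(K₂−1)) + z₂(K₂−1)(1+ψ(K₁−1)) = 0
⇒ ψ = [z₁(K₁−1)+z₂(K₂−1)] / [−(K₁−1)(K₂−1)] = 0.63187/1.18970 = 0.5311
Compositions from xᵢ = zᵢ/(1+ψ(Kᵢ−1)), yᵢ = Kᵢxᵢ:
  1: x = 0.2911, y = 0.7866
  2: x = 0.7089, y = 0.2134

ψ = 0.5311, x_2 = 0.7089, y_2 = 0.2134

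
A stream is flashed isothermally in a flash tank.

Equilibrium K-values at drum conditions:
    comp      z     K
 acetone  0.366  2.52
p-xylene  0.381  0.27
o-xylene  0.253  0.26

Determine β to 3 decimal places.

β = 0.082

Rachford–Rice: g(β) = Σ zᵢ(Kᵢ−1)/(1+β(Kᵢ−1)) = 0.
Check two-phase: ΣzᵢKᵢ = 1.091 > 1 and Σzᵢ/Kᵢ = 2.529 > 1, so g(0) = 0.091 > 0 and g(1) = -1.529 < 0.
Newton–Raphson from β = 0.4:
  β = 0.400: g = -0.3128, g' = -1.012 → β = 0.091
  β = 0.091: g = -0.0097, g' = -1.045 → β = 0.081
  β = 0.081: g = 0.0000, g' = -1.056 → β = 0.082
Converged at β = 0.082.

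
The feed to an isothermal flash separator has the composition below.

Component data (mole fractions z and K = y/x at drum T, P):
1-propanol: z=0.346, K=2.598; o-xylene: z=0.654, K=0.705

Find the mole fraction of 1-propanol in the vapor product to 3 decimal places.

y_1-propanol = 0.405

Binary case is linear: z₁(K₁−1)(1+ψ(K₂−1)) + z₂(K₂−1)(1+ψ(K₁−1)) = 0
⇒ ψ = [z₁(K₁−1)+z₂(K₂−1)] / [−(K₁−1)(K₂−1)] = 0.3600/0.4714 = 0.764
Compositions from xᵢ = zᵢ/(1+ψ(Kᵢ−1)), yᵢ = Kᵢxᵢ:
  1-propanol: x = 0.156, y = 0.405
  o-xylene: x = 0.844, y = 0.595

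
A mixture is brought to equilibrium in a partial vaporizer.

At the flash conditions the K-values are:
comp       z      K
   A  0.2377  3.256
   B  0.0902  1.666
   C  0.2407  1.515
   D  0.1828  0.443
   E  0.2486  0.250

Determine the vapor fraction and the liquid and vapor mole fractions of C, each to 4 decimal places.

Rachford–Rice: g(ψ) = Σ zᵢ(Kᵢ−1)/(1+ψ(Kᵢ−1)) = 0.
Feasibility: ΣzᵢKᵢ = 1.4320, Σzᵢ/Kᵢ = 1.6931 — both > 1, two phases present.
Iterate (Newton) starting at ψ = 0.43:
  ψ = 0.4300: g = 0.01129, g' = -0.7814 → ψ = 0.4445
Converged at ψ = 0.4444.
Compositions from xᵢ = zᵢ/(1+ψ(Kᵢ−1)), yᵢ = Kᵢxᵢ:
  A: x = 0.1187, y = 0.3865
  B: x = 0.0696, y = 0.1160
  C: x = 0.1959, y = 0.2967
  D: x = 0.2429, y = 0.1076
  E: x = 0.3729, y = 0.0932

ψ = 0.4444, x_C = 0.1959, y_C = 0.2967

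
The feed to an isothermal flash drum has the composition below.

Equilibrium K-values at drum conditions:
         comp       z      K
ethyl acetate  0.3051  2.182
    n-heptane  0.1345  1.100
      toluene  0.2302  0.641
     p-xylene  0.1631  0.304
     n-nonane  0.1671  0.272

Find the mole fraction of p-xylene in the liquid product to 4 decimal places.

x_p-xylene = 0.1746

Material balance + equilibrium reduce to Σ zᵢ(Kᵢ−1)/(1+β(Kᵢ−1)) = 0.
Feasibility: ΣzᵢKᵢ = 1.0563, Σzᵢ/Kᵢ = 1.7721 — both > 1, two phases present.
Iterate (Newton) starting at β = 0.5:
  β = 0.5000: g = -0.22662, g' = -0.6185 → β = 0.1336
  β = 0.1336: g = -0.02199, g' = -0.5567 → β = 0.0941
  β = 0.0941: g = 0.00026, g' = -0.5708 → β = 0.0945
Converged at β = 0.0945.
Compositions from xᵢ = zᵢ/(1+β(Kᵢ−1)), yᵢ = Kᵢxᵢ:
  ethyl acetate: x = 0.2744, y = 0.5988
  n-heptane: x = 0.1332, y = 0.1466
  toluene: x = 0.2383, y = 0.1527
  p-xylene: x = 0.1746, y = 0.0531
  n-nonane: x = 0.1795, y = 0.0488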